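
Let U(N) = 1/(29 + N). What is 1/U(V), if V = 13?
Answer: 42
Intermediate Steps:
1/U(V) = 1/(1/(29 + 13)) = 1/(1/42) = 42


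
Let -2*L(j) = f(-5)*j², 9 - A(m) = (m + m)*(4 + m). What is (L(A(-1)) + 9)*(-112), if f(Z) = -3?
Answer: -38808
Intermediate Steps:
A(m) = 9 - 2*m*(4 + m) (A(m) = 9 - (m + m)*(4 + m) = 9 - 2*m*(4 + m))
L(j) = 3*j²/2 (L(j) = -(-3)*j²/2 = 3*j²/2)
(L(A(-1)) + 9)*(-112) = (3*(9 - 8*(-1) - 2*(-1)²)²/2 + 9)*(-112) = (3*(9 + 8 - 2*1)²/2 + 9)*(-112) = (3*(9 + 8 - 2)²/2 + 9)*(-112) = ((3/2)*15² + 9)*(-112) = ((3/2)*225 + 9)*(-112) = (675/2 + 9)*(-112) = (693/2)*(-112) = -38808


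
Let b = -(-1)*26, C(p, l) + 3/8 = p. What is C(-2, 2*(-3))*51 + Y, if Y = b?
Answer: -761/8 ≈ -95.125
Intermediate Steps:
C(p, l) = -3/8 + p
b = 26 (b = -1*(-26) = 26)
Y = 26
C(-2, 2*(-3))*51 + Y = (-3/8 - 2)*51 + 26 = -19/8*51 + 26 = -969/8 + 26 = -761/8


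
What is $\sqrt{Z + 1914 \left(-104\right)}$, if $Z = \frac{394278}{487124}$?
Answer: $\frac{3 i \sqrt{1312049018051794}}{243562} \approx 446.16 i$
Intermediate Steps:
$Z = \frac{197139}{243562}$ ($Z = 394278 \cdot \frac{1}{487124} = \frac{197139}{243562} \approx 0.8094$)
$\sqrt{Z + 1914 \left(-104\right)} = \sqrt{\frac{197139}{243562} + 1914 \left(-104\right)} = \sqrt{\frac{197139}{243562} - 199056} = \sqrt{- \frac{48482280333}{243562}} = \frac{3 i \sqrt{1312049018051794}}{243562}$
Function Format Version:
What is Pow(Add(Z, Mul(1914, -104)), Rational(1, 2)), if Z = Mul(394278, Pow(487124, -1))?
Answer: Mul(Rational(3, 243562), I, Pow(1312049018051794, Rational(1, 2))) ≈ Mul(446.16, I)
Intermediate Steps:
Z = Rational(197139, 243562) (Z = Mul(394278, Rational(1, 487124)) = Rational(197139, 243562) ≈ 0.80940)
Pow(Add(Z, Mul(1914, -104)), Rational(1, 2)) = Pow(Add(Rational(197139, 243562), Mul(1914, -104)), Rational(1, 2)) = Pow(Add(Rational(197139, 243562), -199056), Rational(1, 2)) = Pow(Rational(-48482280333, 243562), Rational(1, 2)) = Mul(Rational(3, 243562), I, Pow(1312049018051794, Rational(1, 2)))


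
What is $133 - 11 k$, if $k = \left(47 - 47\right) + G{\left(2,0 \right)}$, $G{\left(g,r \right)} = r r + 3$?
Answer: $100$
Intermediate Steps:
$G{\left(g,r \right)} = 3 + r^{2}$ ($G{\left(g,r \right)} = r^{2} + 3 = 3 + r^{2}$)
$k = 3$ ($k = \left(47 - 47\right) + \left(3 + 0^{2}\right) = 0 + \left(3 + 0\right) = 0 + 3 = 3$)
$133 - 11 k = 133 - 33 = 100$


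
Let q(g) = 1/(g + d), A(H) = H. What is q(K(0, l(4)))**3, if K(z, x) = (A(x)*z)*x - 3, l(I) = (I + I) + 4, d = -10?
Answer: -1/2197 ≈ -0.00045517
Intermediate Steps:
l(I) = 4 + 2*I (l(I) = 2*I + 4 = 4 + 2*I)
K(z, x) = -3 + z*x**2 (K(z, x) = (x*z)*x - 3 = z*x**2 - 3 = -3 + z*x**2)
q(g) = 1/(-10 + g) (q(g) = 1/(g - 10) = 1/(-10 + g))
q(K(0, l(4)))**3 = (1/(-10 + (-3 + 0*(4 + 2*4)**2)))**3 = (1/(-10 + (-3 + 0*(4 + 8)**2)))**3 = (1/(-10 + (-3 + 0*12**2)))**3 = (1/(-10 + (-3 + 0*144)))**3 = (1/(-10 + (-3 + 0)))**3 = (1/(-10 - 3))**3 = (1/(-13))**3 = (-1/13)**3 = -1/2197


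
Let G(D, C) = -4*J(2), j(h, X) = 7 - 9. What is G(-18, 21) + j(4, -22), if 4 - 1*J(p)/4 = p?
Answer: -34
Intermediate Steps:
J(p) = 16 - 4*p
j(h, X) = -2
G(D, C) = -32 (G(D, C) = -4*(16 - 4*2) = -4*(16 - 8) = -4*8 = -32)
G(-18, 21) + j(4, -22) = -32 - 2 = -34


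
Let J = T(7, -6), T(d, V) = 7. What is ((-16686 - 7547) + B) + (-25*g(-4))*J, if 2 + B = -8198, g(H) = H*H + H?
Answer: -34533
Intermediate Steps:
g(H) = H + H² (g(H) = H² + H = H + H²)
B = -8200 (B = -2 - 8198 = -8200)
J = 7
((-16686 - 7547) + B) + (-25*g(-4))*J = ((-16686 - 7547) - 8200) - (-100)*(1 - 4)*7 = (-24233 - 8200) - (-100)*(-3)*7 = -32433 - 25*12*7 = -32433 - 300*7 = -32433 - 2100 = -34533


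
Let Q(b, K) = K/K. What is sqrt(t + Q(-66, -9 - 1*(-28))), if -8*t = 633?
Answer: 25*I*sqrt(2)/4 ≈ 8.8388*I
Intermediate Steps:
t = -633/8 (t = -1/8*633 = -633/8 ≈ -79.125)
Q(b, K) = 1
sqrt(t + Q(-66, -9 - 1*(-28))) = sqrt(-633/8 + 1) = sqrt(-625/8) = 25*I*sqrt(2)/4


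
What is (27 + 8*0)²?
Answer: 729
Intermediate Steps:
(27 + 8*0)² = (27 + 0)² = 27² = 729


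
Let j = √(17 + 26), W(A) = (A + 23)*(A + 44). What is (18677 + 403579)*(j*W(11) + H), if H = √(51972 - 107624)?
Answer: 789618720*√43 + 844512*I*√13913 ≈ 5.1779e+9 + 9.9613e+7*I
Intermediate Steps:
W(A) = (23 + A)*(44 + A)
j = √43 ≈ 6.5574
H = 2*I*√13913 (H = √(-55652) = 2*I*√13913 ≈ 235.91*I)
(18677 + 403579)*(j*W(11) + H) = (18677 + 403579)*(√43*(1012 + 11² + 67*11) + 2*I*√13913) = 422256*(√43*(1012 + 121 + 737) + 2*I*√13913) = 422256*(√43*1870 + 2*I*√13913) = 422256*(1870*√43 + 2*I*√13913) = 789618720*√43 + 844512*I*√13913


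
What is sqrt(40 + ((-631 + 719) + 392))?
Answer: 2*sqrt(130) ≈ 22.803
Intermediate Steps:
sqrt(40 + ((-631 + 719) + 392)) = sqrt(40 + (88 + 392)) = sqrt(40 + 480) = sqrt(520) = 2*sqrt(130)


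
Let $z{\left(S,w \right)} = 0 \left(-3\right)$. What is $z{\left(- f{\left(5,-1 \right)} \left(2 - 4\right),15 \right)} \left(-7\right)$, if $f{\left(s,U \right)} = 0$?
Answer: $0$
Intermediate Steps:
$z{\left(S,w \right)} = 0$
$z{\left(- f{\left(5,-1 \right)} \left(2 - 4\right),15 \right)} \left(-7\right) = 0 \left(-7\right) = 0$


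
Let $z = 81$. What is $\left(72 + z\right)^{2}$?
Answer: $23409$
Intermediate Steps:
$\left(72 + z\right)^{2} = \left(72 + 81\right)^{2} = 153^{2} = 23409$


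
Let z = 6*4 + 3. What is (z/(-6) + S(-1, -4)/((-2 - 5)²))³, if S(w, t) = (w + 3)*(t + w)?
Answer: -97972181/941192 ≈ -104.09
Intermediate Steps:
z = 27 (z = 24 + 3 = 27)
S(w, t) = (3 + w)*(t + w)
(z/(-6) + S(-1, -4)/((-2 - 5)²))³ = (27/(-6) + ((-1)² + 3*(-4) + 3*(-1) - 4*(-1))/((-2 - 5)²))³ = (27*(-⅙) + (1 - 12 - 3 + 4)/((-7)²))³ = (-9/2 - 10/49)³ = (-461/98)³ = -97972181/941192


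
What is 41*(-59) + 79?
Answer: -2340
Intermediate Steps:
41*(-59) + 79 = -2419 + 79 = -2340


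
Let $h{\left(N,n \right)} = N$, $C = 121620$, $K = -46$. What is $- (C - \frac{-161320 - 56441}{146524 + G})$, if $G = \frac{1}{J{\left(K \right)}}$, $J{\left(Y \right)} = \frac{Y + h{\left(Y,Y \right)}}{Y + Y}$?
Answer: $- \frac{17820588261}{146525} \approx -1.2162 \cdot 10^{5}$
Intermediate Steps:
$J{\left(Y \right)} = 1$ ($J{\left(Y \right)} = \frac{Y + Y}{Y + Y} = \frac{2 Y}{2 Y} = 2 Y \frac{1}{2 Y} = 1$)
$G = 1$ ($G = 1^{-1} = 1$)
$- (C - \frac{-161320 - 56441}{146524 + G}) = - (121620 - \frac{-161320 - 56441}{146524 + 1}) = - (121620 - - \frac{217761}{146525}) = - (121620 + \frac{217761}{146525}) = \left(-1\right) \frac{17820588261}{146525} = - \frac{17820588261}{146525}$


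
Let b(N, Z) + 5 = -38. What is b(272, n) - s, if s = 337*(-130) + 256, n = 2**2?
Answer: 43511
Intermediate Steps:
n = 4
b(N, Z) = -43 (b(N, Z) = -5 - 38 = -43)
s = -43554 (s = -43810 + 256 = -43554)
b(272, n) - s = -43 - 1*(-43554) = -43 + 43554 = 43511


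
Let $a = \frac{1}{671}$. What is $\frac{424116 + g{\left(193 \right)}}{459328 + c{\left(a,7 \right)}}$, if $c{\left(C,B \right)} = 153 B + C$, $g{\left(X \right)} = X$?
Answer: $\frac{284711339}{308927730} \approx 0.92161$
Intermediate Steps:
$a = \frac{1}{671} \approx 0.0014903$
$c{\left(C,B \right)} = C + 153 B$
$\frac{424116 + g{\left(193 \right)}}{459328 + c{\left(a,7 \right)}} = \frac{424116 + 193}{459328 + \left(\frac{1}{671} + 153 \cdot 7\right)} = \frac{424309}{459328 + \left(\frac{1}{671} + 1071\right)} = \frac{424309}{459328 + \frac{718642}{671}} = \frac{424309}{\frac{308927730}{671}} = 424309 \cdot \frac{671}{308927730} = \frac{284711339}{308927730}$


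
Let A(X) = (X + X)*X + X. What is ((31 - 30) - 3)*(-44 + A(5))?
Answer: -22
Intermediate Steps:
A(X) = X + 2*X**2 (A(X) = (2*X)*X + X = 2*X**2 + X = X + 2*X**2)
((31 - 30) - 3)*(-44 + A(5)) = ((31 - 30) - 3)*(-44 + 5*(1 + 2*5)) = (1 - 3)*(-44 + 5*(1 + 10)) = -2*(-44 + 5*11) = -2*(-44 + 55) = -2*11 = -22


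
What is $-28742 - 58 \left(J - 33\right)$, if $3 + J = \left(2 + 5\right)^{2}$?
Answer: $-29496$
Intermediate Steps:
$J = 46$ ($J = -3 + \left(2 + 5\right)^{2} = -3 + 7^{2} = -3 + 49 = 46$)
$-28742 - 58 \left(J - 33\right) = -28742 - 58 \left(46 - 33\right) = -28742 - 754 = -29496$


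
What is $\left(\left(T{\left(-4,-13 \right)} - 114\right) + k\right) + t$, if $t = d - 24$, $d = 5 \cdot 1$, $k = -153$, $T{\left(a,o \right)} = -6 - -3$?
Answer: $-289$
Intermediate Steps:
$T{\left(a,o \right)} = -3$ ($T{\left(a,o \right)} = -6 + 3 = -3$)
$d = 5$
$t = -19$ ($t = 5 - 24 = -19$)
$\left(\left(T{\left(-4,-13 \right)} - 114\right) + k\right) + t = \left(\left(-3 - 114\right) - 153\right) - 19 = \left(-117 - 153\right) - 19 = -270 - 19 = -289$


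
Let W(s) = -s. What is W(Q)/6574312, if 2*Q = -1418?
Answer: 709/6574312 ≈ 0.00010784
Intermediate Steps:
Q = -709 (Q = (1/2)*(-1418) = -709)
W(Q)/6574312 = -1*(-709)/6574312 = 709*(1/6574312) = 709/6574312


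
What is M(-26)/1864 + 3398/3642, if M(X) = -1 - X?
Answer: 3212461/3394344 ≈ 0.94642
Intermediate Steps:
M(-26)/1864 + 3398/3642 = (-1 - 1*(-26))/1864 + 3398/3642 = (-1 + 26)*(1/1864) + 3398*(1/3642) = 25*(1/1864) + 1699/1821 = 25/1864 + 1699/1821 = 3212461/3394344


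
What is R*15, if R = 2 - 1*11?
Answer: -135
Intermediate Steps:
R = -9 (R = 2 - 11 = -9)
R*15 = -9*15 = -135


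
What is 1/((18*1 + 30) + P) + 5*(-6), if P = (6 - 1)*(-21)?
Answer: -1711/57 ≈ -30.018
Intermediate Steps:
P = -105 (P = 5*(-21) = -105)
1/((18*1 + 30) + P) + 5*(-6) = 1/((18*1 + 30) - 105) + 5*(-6) = 1/((18 + 30) - 105) - 30 = 1/(48 - 105) - 30 = 1/(-57) - 30 = -1/57 - 30 = -1711/57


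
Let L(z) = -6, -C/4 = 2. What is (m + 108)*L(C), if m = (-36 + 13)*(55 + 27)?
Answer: 10668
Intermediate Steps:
C = -8 (C = -4*2 = -8)
m = -1886 (m = -23*82 = -1886)
(m + 108)*L(C) = (-1886 + 108)*(-6) = -1778*(-6) = 10668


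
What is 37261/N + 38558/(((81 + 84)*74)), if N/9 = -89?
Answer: -70678642/1630035 ≈ -43.360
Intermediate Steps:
N = -801 (N = 9*(-89) = -801)
37261/N + 38558/(((81 + 84)*74)) = 37261/(-801) + 38558/(((81 + 84)*74)) = 37261*(-1/801) + 38558/((165*74)) = -37261/801 + 38558/12210 = -37261/801 + 38558*(1/12210) = -37261/801 + 19279/6105 = -70678642/1630035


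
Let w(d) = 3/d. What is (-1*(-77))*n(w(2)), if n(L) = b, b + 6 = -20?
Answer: -2002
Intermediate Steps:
b = -26 (b = -6 - 20 = -26)
n(L) = -26
(-1*(-77))*n(w(2)) = -1*(-77)*(-26) = 77*(-26) = -2002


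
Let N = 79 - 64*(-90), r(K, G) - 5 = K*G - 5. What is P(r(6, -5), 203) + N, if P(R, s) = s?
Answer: 6042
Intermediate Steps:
r(K, G) = G*K (r(K, G) = 5 + (K*G - 5) = 5 + (G*K - 5) = 5 + (-5 + G*K) = G*K)
N = 5839 (N = 79 + 5760 = 5839)
P(r(6, -5), 203) + N = 203 + 5839 = 6042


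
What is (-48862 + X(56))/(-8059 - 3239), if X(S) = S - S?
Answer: 24431/5649 ≈ 4.3248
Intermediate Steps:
X(S) = 0
(-48862 + X(56))/(-8059 - 3239) = (-48862 + 0)/(-8059 - 3239) = -48862/(-11298) = -48862*(-1/11298) = 24431/5649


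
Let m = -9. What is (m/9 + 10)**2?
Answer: 81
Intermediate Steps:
(m/9 + 10)**2 = (-9/9 + 10)**2 = (-9*1/9 + 10)**2 = (-1 + 10)**2 = 9**2 = 81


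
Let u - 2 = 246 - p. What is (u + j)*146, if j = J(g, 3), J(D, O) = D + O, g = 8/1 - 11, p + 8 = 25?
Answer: 33726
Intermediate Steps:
p = 17 (p = -8 + 25 = 17)
g = -3 (g = 8*1 - 11 = 8 - 11 = -3)
u = 231 (u = 2 + (246 - 1*17) = 2 + (246 - 17) = 2 + 229 = 231)
j = 0 (j = -3 + 3 = 0)
(u + j)*146 = (231 + 0)*146 = 231*146 = 33726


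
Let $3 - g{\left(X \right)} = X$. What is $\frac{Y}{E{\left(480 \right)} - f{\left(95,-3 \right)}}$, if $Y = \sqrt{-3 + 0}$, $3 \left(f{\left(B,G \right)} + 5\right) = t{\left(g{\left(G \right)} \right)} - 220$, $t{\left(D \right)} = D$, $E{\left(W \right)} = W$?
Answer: $\frac{3 i \sqrt{3}}{1669} \approx 0.0031133 i$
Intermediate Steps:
$g{\left(X \right)} = 3 - X$
$f{\left(B,G \right)} = - \frac{232}{3} - \frac{G}{3}$ ($f{\left(B,G \right)} = -5 + \frac{\left(3 - G\right) - 220}{3} = -5 + \frac{-217 - G}{3} = -5 - \left(\frac{217}{3} + \frac{G}{3}\right) = - \frac{232}{3} - \frac{G}{3}$)
$Y = i \sqrt{3}$ ($Y = \sqrt{-3} = i \sqrt{3} \approx 1.732 i$)
$\frac{Y}{E{\left(480 \right)} - f{\left(95,-3 \right)}} = \frac{i \sqrt{3}}{480 - \left(- \frac{232}{3} - -1\right)} = \frac{i \sqrt{3}}{480 - \left(- \frac{232}{3} + 1\right)} = \frac{i \sqrt{3}}{480 - - \frac{229}{3}} = \frac{i \sqrt{3}}{480 + \frac{229}{3}} = \frac{i \sqrt{3}}{\frac{1669}{3}} = i \sqrt{3} \cdot \frac{3}{1669} = \frac{3 i \sqrt{3}}{1669}$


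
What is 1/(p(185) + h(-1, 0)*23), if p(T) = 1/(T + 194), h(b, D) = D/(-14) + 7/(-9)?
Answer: -3411/61010 ≈ -0.055909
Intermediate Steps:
h(b, D) = -7/9 - D/14 (h(b, D) = D*(-1/14) + 7*(-⅑) = -D/14 - 7/9 = -7/9 - D/14)
p(T) = 1/(194 + T)
1/(p(185) + h(-1, 0)*23) = 1/(1/(194 + 185) + (-7/9 - 1/14*0)*23) = 1/(1/379 + (-7/9 + 0)*23) = 1/(1/379 - 7/9*23) = 1/(1/379 - 161/9) = 1/(-61010/3411) = -3411/61010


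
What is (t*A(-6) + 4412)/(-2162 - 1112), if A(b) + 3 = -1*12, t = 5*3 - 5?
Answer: -2131/1637 ≈ -1.3018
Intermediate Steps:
t = 10 (t = 15 - 5 = 10)
A(b) = -15 (A(b) = -3 - 1*12 = -3 - 12 = -15)
(t*A(-6) + 4412)/(-2162 - 1112) = (10*(-15) + 4412)/(-2162 - 1112) = (-150 + 4412)/(-3274) = 4262*(-1/3274) = -2131/1637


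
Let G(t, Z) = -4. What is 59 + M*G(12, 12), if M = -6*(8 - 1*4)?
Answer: 155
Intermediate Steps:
M = -24 (M = -6*(8 - 4) = -6*4 = -24)
59 + M*G(12, 12) = 59 - 24*(-4) = 59 + 96 = 155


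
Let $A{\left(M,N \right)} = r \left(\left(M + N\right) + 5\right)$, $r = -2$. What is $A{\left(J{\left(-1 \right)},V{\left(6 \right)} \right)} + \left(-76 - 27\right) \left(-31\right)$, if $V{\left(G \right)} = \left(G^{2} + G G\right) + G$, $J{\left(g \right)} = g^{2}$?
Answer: $3025$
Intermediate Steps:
$V{\left(G \right)} = G + 2 G^{2}$ ($V{\left(G \right)} = \left(G^{2} + G^{2}\right) + G = 2 G^{2} + G = G + 2 G^{2}$)
$A{\left(M,N \right)} = -10 - 2 M - 2 N$ ($A{\left(M,N \right)} = - 2 \left(\left(M + N\right) + 5\right) = - 2 \left(5 + M + N\right) = -10 - 2 M - 2 N$)
$A{\left(J{\left(-1 \right)},V{\left(6 \right)} \right)} + \left(-76 - 27\right) \left(-31\right) = \left(-10 - 2 \left(-1\right)^{2} - 2 \cdot 6 \left(1 + 2 \cdot 6\right)\right) + \left(-76 - 27\right) \left(-31\right) = \left(-10 - 2 - 2 \cdot 6 \left(1 + 12\right)\right) + \left(-76 - 27\right) \left(-31\right) = \left(-10 - 2 - 2 \cdot 6 \cdot 13\right) - -3193 = \left(-10 - 2 - 156\right) + 3193 = -168 + 3193 = 3025$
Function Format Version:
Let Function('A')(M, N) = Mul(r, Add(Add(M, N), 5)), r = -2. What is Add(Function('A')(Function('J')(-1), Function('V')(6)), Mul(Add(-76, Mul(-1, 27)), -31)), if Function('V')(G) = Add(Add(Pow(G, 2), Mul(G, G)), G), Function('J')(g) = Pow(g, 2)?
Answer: 3025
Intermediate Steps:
Function('V')(G) = Add(G, Mul(2, Pow(G, 2))) (Function('V')(G) = Add(Add(Pow(G, 2), Pow(G, 2)), G) = Add(Mul(2, Pow(G, 2)), G) = Add(G, Mul(2, Pow(G, 2))))
Function('A')(M, N) = Add(-10, Mul(-2, M), Mul(-2, N)) (Function('A')(M, N) = Mul(-2, Add(Add(M, N), 5)) = Mul(-2, Add(5, M, N)) = Add(-10, Mul(-2, M), Mul(-2, N)))
Add(Function('A')(Function('J')(-1), Function('V')(6)), Mul(Add(-76, Mul(-1, 27)), -31)) = Add(Add(-10, Mul(-2, Pow(-1, 2)), Mul(-2, Mul(6, Add(1, Mul(2, 6))))), Mul(Add(-76, Mul(-1, 27)), -31)) = Add(Add(-10, Mul(-2, 1), Mul(-2, Mul(6, Add(1, 12)))), Mul(Add(-76, -27), -31)) = Add(Add(-10, -2, Mul(-2, Mul(6, 13))), Mul(-103, -31)) = Add(Add(-10, -2, Mul(-2, 78)), 3193) = Add(Add(-10, -2, -156), 3193) = Add(-168, 3193) = 3025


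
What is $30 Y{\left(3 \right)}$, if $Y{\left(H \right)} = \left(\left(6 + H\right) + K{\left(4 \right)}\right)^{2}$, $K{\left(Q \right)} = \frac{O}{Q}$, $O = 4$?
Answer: $3000$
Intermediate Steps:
$K{\left(Q \right)} = \frac{4}{Q}$
$Y{\left(H \right)} = \left(7 + H\right)^{2}$ ($Y{\left(H \right)} = \left(\left(6 + H\right) + \frac{4}{4}\right)^{2} = \left(\left(6 + H\right) + 4 \cdot \frac{1}{4}\right)^{2} = \left(\left(6 + H\right) + 1\right)^{2} = \left(7 + H\right)^{2}$)
$30 Y{\left(3 \right)} = 30 \left(7 + 3\right)^{2} = 30 \cdot 10^{2} = 30 \cdot 100 = 3000$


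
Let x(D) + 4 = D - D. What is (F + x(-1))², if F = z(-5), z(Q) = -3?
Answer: 49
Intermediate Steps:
x(D) = -4 (x(D) = -4 + (D - D) = -4 + 0 = -4)
F = -3
(F + x(-1))² = (-3 - 4)² = (-7)² = 49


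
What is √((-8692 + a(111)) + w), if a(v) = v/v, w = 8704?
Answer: √13 ≈ 3.6056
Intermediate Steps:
a(v) = 1
√((-8692 + a(111)) + w) = √((-8692 + 1) + 8704) = √(-8691 + 8704) = √13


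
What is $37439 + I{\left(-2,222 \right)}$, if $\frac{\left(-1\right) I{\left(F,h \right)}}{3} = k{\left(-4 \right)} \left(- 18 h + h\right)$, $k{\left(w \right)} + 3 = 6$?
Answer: $71405$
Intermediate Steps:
$k{\left(w \right)} = 3$ ($k{\left(w \right)} = -3 + 6 = 3$)
$I{\left(F,h \right)} = 153 h$ ($I{\left(F,h \right)} = - 3 \cdot 3 \left(- 18 h + h\right) = - 3 \cdot 3 \left(- 17 h\right) = - 3 \left(- 51 h\right) = 153 h$)
$37439 + I{\left(-2,222 \right)} = 37439 + 153 \cdot 222 = 37439 + 33966 = 71405$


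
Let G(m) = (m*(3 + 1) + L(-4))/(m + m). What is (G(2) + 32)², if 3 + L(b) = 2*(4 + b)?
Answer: 17689/16 ≈ 1105.6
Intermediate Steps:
L(b) = 5 + 2*b (L(b) = -3 + 2*(4 + b) = -3 + (8 + 2*b) = 5 + 2*b)
G(m) = (-3 + 4*m)/(2*m) (G(m) = (m*(3 + 1) + (5 + 2*(-4)))/(m + m) = (m*4 + (5 - 8))/((2*m)) = (4*m - 3)*(1/(2*m)) = (-3 + 4*m)*(1/(2*m)) = (-3 + 4*m)/(2*m))
(G(2) + 32)² = ((2 - 3/2/2) + 32)² = ((2 - 3/2*½) + 32)² = ((2 - ¾) + 32)² = (5/4 + 32)² = (133/4)² = 17689/16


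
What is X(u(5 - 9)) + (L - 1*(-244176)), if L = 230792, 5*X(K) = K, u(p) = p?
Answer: 2374836/5 ≈ 4.7497e+5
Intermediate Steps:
X(K) = K/5
X(u(5 - 9)) + (L - 1*(-244176)) = (5 - 9)/5 + (230792 - 1*(-244176)) = (⅕)*(-4) + (230792 + 244176) = -⅘ + 474968 = 2374836/5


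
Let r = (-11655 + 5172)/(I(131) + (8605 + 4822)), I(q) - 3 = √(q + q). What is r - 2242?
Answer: -67410764181/30060773 + 2161*√262/60121546 ≈ -2242.5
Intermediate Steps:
I(q) = 3 + √2*√q (I(q) = 3 + √(q + q) = 3 + √(2*q) = 3 + √2*√q)
r = -6483/(13430 + √262) (r = (-11655 + 5172)/((3 + √2*√131) + (8605 + 4822)) = -6483/((3 + √262) + 13427) = -6483/(13430 + √262) ≈ -0.48214)
r - 2242 = (-14511115/30060773 + 2161*√262/60121546) - 2242 = -67410764181/30060773 + 2161*√262/60121546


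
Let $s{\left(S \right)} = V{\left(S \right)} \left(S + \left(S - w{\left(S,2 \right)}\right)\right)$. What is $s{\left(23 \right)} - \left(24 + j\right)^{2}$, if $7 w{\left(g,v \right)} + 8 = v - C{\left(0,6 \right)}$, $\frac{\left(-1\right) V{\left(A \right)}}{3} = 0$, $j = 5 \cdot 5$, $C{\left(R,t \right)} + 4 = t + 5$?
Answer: $-2401$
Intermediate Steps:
$C{\left(R,t \right)} = 1 + t$ ($C{\left(R,t \right)} = -4 + \left(t + 5\right) = -4 + \left(5 + t\right) = 1 + t$)
$j = 25$
$V{\left(A \right)} = 0$ ($V{\left(A \right)} = \left(-3\right) 0 = 0$)
$w{\left(g,v \right)} = - \frac{15}{7} + \frac{v}{7}$ ($w{\left(g,v \right)} = - \frac{8}{7} + \frac{v - \left(1 + 6\right)}{7} = - \frac{8}{7} + \frac{v - 7}{7} = - \frac{8}{7} + \frac{-7 + v}{7} = - \frac{8}{7} + \left(-1 + \frac{v}{7}\right) = - \frac{15}{7} + \frac{v}{7}$)
$s{\left(S \right)} = 0$ ($s{\left(S \right)} = 0 \left(S - \left(- \frac{15}{7} + \frac{2}{7} - S\right)\right) = 0 \left(S + \left(S - \left(- \frac{15}{7} + \frac{2}{7}\right)\right)\right) = 0 \left(S + \left(S - - \frac{13}{7}\right)\right) = 0 \left(S + \left(S + \frac{13}{7}\right)\right) = 0 \left(S + \left(\frac{13}{7} + S\right)\right) = 0 \left(\frac{13}{7} + 2 S\right) = 0$)
$s{\left(23 \right)} - \left(24 + j\right)^{2} = 0 - \left(24 + 25\right)^{2} = 0 - 49^{2} = 0 - 2401 = -2401$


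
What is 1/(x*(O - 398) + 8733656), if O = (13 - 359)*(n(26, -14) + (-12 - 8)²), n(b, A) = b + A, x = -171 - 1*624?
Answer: 1/122378906 ≈ 8.1713e-9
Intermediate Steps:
x = -795 (x = -171 - 624 = -795)
n(b, A) = A + b
O = -142552 (O = (13 - 359)*((-14 + 26) + (-12 - 8)²) = -346*(12 + (-20)²) = -346*(12 + 400) = -346*412 = -142552)
1/(x*(O - 398) + 8733656) = 1/(-795*(-142552 - 398) + 8733656) = 1/(-795*(-142950) + 8733656) = 1/(113645250 + 8733656) = 1/122378906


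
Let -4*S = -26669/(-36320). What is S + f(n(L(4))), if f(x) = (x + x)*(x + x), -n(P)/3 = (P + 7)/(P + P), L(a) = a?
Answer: 9861451/145280 ≈ 67.879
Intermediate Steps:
n(P) = -3*(7 + P)/(2*P) (n(P) = -3*(P + 7)/(P + P) = -3*(7 + P)/(2*P))
S = -26669/145280 (S = -(-26669)/(4*(-36320)) = -(-26669)*(-1)/(4*36320) = -¼*26669/36320 = -26669/145280 ≈ -0.18357)
f(x) = 4*x² (f(x) = (2*x)*(2*x) = 4*x²)
S + f(n(L(4))) = -26669/145280 + 4*((3/2)*(-7 - 1*4)/4)² = -26669/145280 + 4*((3/2)*(¼)*(-7 - 4))² = -26669/145280 + 4*((3/2)*(¼)*(-11))² = -26669/145280 + 4*(-33/8)² = -26669/145280 + 4*(1089/64) = -26669/145280 + 1089/16 = 9861451/145280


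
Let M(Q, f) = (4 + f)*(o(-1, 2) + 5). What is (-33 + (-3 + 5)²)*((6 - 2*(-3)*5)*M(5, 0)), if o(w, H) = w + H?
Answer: -25056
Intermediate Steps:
o(w, H) = H + w
M(Q, f) = 24 + 6*f (M(Q, f) = (4 + f)*((2 - 1) + 5) = (4 + f)*(1 + 5) = (4 + f)*6 = 24 + 6*f)
(-33 + (-3 + 5)²)*((6 - 2*(-3)*5)*M(5, 0)) = (-33 + (-3 + 5)²)*((6 - 2*(-3)*5)*(24 + 6*0)) = (-33 + 2²)*((6 + 6*5)*(24 + 0)) = (-33 + 4)*((6 + 30)*24) = -1044*24 = -29*864 = -25056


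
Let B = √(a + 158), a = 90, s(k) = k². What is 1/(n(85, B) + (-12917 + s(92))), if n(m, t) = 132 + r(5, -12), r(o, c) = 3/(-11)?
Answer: -11/47534 ≈ -0.00023141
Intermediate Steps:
r(o, c) = -3/11 (r(o, c) = 3*(-1/11) = -3/11)
B = 2*√62 (B = √(90 + 158) = √248 = 2*√62 ≈ 15.748)
n(m, t) = 1449/11 (n(m, t) = 132 - 3/11 = 1449/11)
1/(n(85, B) + (-12917 + s(92))) = 1/(1449/11 + (-12917 + 92²)) = 1/(1449/11 + (-12917 + 8464)) = 1/(1449/11 - 4453) = 1/(-47534/11) = -11/47534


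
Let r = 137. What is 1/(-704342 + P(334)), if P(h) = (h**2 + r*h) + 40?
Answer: -1/546988 ≈ -1.8282e-6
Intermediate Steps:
P(h) = 40 + h**2 + 137*h (P(h) = (h**2 + 137*h) + 40 = 40 + h**2 + 137*h)
1/(-704342 + P(334)) = 1/(-704342 + (40 + 334**2 + 137*334)) = 1/(-704342 + (40 + 111556 + 45758)) = 1/(-704342 + 157354) = 1/(-546988) = -1/546988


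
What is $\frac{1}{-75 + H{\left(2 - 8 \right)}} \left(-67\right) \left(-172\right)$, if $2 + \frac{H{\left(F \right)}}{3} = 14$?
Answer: $- \frac{11524}{39} \approx -295.49$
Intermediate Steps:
$H{\left(F \right)} = 36$ ($H{\left(F \right)} = -6 + 3 \cdot 14 = -6 + 42 = 36$)
$\frac{1}{-75 + H{\left(2 - 8 \right)}} \left(-67\right) \left(-172\right) = \frac{1}{-75 + 36} \left(-67\right) \left(-172\right) = \frac{1}{-39} \left(-67\right) \left(-172\right) = \left(- \frac{1}{39}\right) \left(-67\right) \left(-172\right) = \frac{67}{39} \left(-172\right) = - \frac{11524}{39}$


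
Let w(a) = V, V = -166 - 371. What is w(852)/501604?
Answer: -537/501604 ≈ -0.0010706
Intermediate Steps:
V = -537
w(a) = -537
w(852)/501604 = -537/501604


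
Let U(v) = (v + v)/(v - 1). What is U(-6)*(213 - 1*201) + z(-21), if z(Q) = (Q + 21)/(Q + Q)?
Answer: 144/7 ≈ 20.571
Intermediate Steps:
U(v) = 2*v/(-1 + v) (U(v) = (2*v)/(-1 + v) = 2*v/(-1 + v))
z(Q) = (21 + Q)/(2*Q) (z(Q) = (21 + Q)/((2*Q)) = (21 + Q)*(1/(2*Q)) = (21 + Q)/(2*Q))
U(-6)*(213 - 1*201) + z(-21) = (2*(-6)/(-1 - 6))*(213 - 1*201) + (½)*(21 - 21)/(-21) = (2*(-6)/(-7))*(213 - 201) + (½)*(-1/21)*0 = (2*(-6)*(-⅐))*12 + 0 = (12/7)*12 + 0 = 144/7 + 0 = 144/7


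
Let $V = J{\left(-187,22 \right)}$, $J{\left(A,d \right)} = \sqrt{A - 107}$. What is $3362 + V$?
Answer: $3362 + 7 i \sqrt{6} \approx 3362.0 + 17.146 i$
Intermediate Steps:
$J{\left(A,d \right)} = \sqrt{-107 + A}$
$V = 7 i \sqrt{6}$ ($V = \sqrt{-107 - 187} = \sqrt{-294} = 7 i \sqrt{6} \approx 17.146 i$)
$3362 + V = 3362 + 7 i \sqrt{6}$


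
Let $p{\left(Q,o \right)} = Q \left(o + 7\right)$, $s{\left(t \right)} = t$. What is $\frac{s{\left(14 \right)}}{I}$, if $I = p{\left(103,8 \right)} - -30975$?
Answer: $\frac{7}{16260} \approx 0.0004305$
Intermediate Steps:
$p{\left(Q,o \right)} = Q \left(7 + o\right)$
$I = 32520$ ($I = 103 \left(7 + 8\right) - -30975 = 103 \cdot 15 + 30975 = 1545 + 30975 = 32520$)
$\frac{s{\left(14 \right)}}{I} = \frac{14}{32520} = 14 \cdot \frac{1}{32520} = \frac{7}{16260}$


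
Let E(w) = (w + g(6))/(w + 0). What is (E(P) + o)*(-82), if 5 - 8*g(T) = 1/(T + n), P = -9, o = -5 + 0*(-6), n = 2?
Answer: 32021/96 ≈ 333.55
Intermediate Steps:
o = -5 (o = -5 + 0 = -5)
g(T) = 5/8 - 1/(8*(2 + T)) (g(T) = 5/8 - 1/(8*(T + 2)) = 5/8 - 1/(8*(2 + T)))
E(w) = (39/64 + w)/w (E(w) = (w + (9 + 5*6)/(8*(2 + 6)))/(w + 0) = (w + (1/8)*(9 + 30)/8)/w = (w + (1/8)*(1/8)*39)/w = (w + 39/64)/w = (39/64 + w)/w)
(E(P) + o)*(-82) = ((39/64 - 9)/(-9) - 5)*(-82) = (-1/9*(-537/64) - 5)*(-82) = (179/192 - 5)*(-82) = -781/192*(-82) = 32021/96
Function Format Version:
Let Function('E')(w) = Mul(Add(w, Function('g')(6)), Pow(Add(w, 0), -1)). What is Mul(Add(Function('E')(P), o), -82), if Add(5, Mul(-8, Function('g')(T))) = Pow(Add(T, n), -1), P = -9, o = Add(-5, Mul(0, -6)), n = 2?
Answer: Rational(32021, 96) ≈ 333.55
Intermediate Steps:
o = -5 (o = Add(-5, 0) = -5)
Function('g')(T) = Add(Rational(5, 8), Mul(Rational(-1, 8), Pow(Add(2, T), -1))) (Function('g')(T) = Add(Rational(5, 8), Mul(Rational(-1, 8), Pow(Add(T, 2), -1))) = Add(Rational(5, 8), Mul(Rational(-1, 8), Pow(Add(2, T), -1))))
Function('E')(w) = Mul(Pow(w, -1), Add(Rational(39, 64), w)) (Function('E')(w) = Mul(Add(w, Mul(Rational(1, 8), Pow(Add(2, 6), -1), Add(9, Mul(5, 6)))), Pow(Add(w, 0), -1)) = Mul(Add(w, Mul(Rational(1, 8), Pow(8, -1), Add(9, 30))), Pow(w, -1)) = Mul(Add(w, Mul(Rational(1, 8), Rational(1, 8), 39)), Pow(w, -1)) = Mul(Add(w, Rational(39, 64)), Pow(w, -1)) = Mul(Add(Rational(39, 64), w), Pow(w, -1)) = Mul(Pow(w, -1), Add(Rational(39, 64), w)))
Mul(Add(Function('E')(P), o), -82) = Mul(Add(Mul(Pow(-9, -1), Add(Rational(39, 64), -9)), -5), -82) = Mul(Add(Mul(Rational(-1, 9), Rational(-537, 64)), -5), -82) = Mul(Add(Rational(179, 192), -5), -82) = Mul(Rational(-781, 192), -82) = Rational(32021, 96)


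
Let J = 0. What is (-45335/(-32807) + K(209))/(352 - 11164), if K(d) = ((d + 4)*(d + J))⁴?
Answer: -64422871881568497708391/177354642 ≈ -3.6324e+14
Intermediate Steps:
K(d) = d⁴*(4 + d)⁴ (K(d) = ((d + 4)*(d + 0))⁴ = ((4 + d)*d)⁴ = (d*(4 + d))⁴ = d⁴*(4 + d)⁴)
(-45335/(-32807) + K(209))/(352 - 11164) = (-45335/(-32807) + 209⁴*(4 + 209)⁴)/(352 - 11164) = (-45335*(-1/32807) + 1908029761*213⁴)/(-10812) = (45335/32807 + 1908029761*2058346161)*(-1/10812) = (45335/32807 + 3927385733628097521)*(-1/10812) = (128845743763136995416782/32807)*(-1/10812) = -64422871881568497708391/177354642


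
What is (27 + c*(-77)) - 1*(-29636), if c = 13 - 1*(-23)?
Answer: 26891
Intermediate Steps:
c = 36 (c = 13 + 23 = 36)
(27 + c*(-77)) - 1*(-29636) = (27 + 36*(-77)) - 1*(-29636) = (27 - 2772) + 29636 = -2745 + 29636 = 26891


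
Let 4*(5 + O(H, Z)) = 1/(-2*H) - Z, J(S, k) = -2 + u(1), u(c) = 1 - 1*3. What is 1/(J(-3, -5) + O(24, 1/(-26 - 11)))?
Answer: -7104/63925 ≈ -0.11113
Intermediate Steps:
u(c) = -2 (u(c) = 1 - 3 = -2)
J(S, k) = -4 (J(S, k) = -2 - 2 = -4)
O(H, Z) = -5 - Z/4 - 1/(8*H) (O(H, Z) = -5 + (1/(-2*H) - Z)/4 = -5 + (-1/(2*H) - Z)/4 = -5 + (-Z - 1/(2*H))/4 = -5 + (-Z/4 - 1/(8*H)) = -5 - Z/4 - 1/(8*H))
1/(J(-3, -5) + O(24, 1/(-26 - 11))) = 1/(-4 + (-5 - 1/(4*(-26 - 11)) - 1/8/24)) = 1/(-4 + (-5 - 1/4/(-37) - 1/8*1/24)) = 1/(-4 + (-5 - 1/4*(-1/37) - 1/192)) = 1/(-4 + (-5 + 1/148 - 1/192)) = 1/(-4 - 35509/7104) = 1/(-63925/7104) = -7104/63925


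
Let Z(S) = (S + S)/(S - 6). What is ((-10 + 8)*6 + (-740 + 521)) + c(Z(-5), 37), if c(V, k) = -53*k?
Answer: -2192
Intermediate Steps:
Z(S) = 2*S/(-6 + S) (Z(S) = (2*S)/(-6 + S) = 2*S/(-6 + S))
((-10 + 8)*6 + (-740 + 521)) + c(Z(-5), 37) = ((-10 + 8)*6 + (-740 + 521)) - 53*37 = (-2*6 - 219) - 1961 = (-12 - 219) - 1961 = -231 - 1961 = -2192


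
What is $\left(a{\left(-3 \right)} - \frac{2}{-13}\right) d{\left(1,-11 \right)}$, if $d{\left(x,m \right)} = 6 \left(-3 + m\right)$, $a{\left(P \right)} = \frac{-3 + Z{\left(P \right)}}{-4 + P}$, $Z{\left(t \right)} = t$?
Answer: $- \frac{1104}{13} \approx -84.923$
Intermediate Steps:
$a{\left(P \right)} = \frac{-3 + P}{-4 + P}$
$d{\left(x,m \right)} = -18 + 6 m$
$\left(a{\left(-3 \right)} - \frac{2}{-13}\right) d{\left(1,-11 \right)} = \left(\frac{-3 - 3}{-4 - 3} - \frac{2}{-13}\right) \left(-18 + 6 \left(-11\right)\right) = \left(\frac{1}{-7} \left(-6\right) - - \frac{2}{13}\right) \left(-18 - 66\right) = \left(\left(- \frac{1}{7}\right) \left(-6\right) + \frac{2}{13}\right) \left(-84\right) = \left(\frac{6}{7} + \frac{2}{13}\right) \left(-84\right) = \frac{92}{91} \left(-84\right) = - \frac{1104}{13}$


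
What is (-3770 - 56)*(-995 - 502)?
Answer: 5727522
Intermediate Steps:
(-3770 - 56)*(-995 - 502) = -3826*(-1497) = 5727522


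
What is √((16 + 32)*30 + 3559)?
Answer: √4999 ≈ 70.704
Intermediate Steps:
√((16 + 32)*30 + 3559) = √(48*30 + 3559) = √(1440 + 3559) = √4999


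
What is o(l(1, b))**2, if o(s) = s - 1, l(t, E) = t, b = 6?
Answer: 0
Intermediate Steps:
o(s) = -1 + s
o(l(1, b))**2 = (-1 + 1)**2 = 0**2 = 0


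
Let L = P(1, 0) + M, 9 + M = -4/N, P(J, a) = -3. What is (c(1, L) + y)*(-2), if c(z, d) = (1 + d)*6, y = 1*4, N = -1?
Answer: 76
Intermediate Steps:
y = 4
M = -5 (M = -9 - 4/(-1) = -9 - 4*(-1) = -9 + 4 = -5)
L = -8 (L = -3 - 5 = -8)
c(z, d) = 6 + 6*d
(c(1, L) + y)*(-2) = ((6 + 6*(-8)) + 4)*(-2) = ((6 - 48) + 4)*(-2) = (-42 + 4)*(-2) = -38*(-2) = 76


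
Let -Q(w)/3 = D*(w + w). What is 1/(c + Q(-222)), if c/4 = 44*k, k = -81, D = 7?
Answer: -1/4932 ≈ -0.00020276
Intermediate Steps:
Q(w) = -42*w (Q(w) = -21*(w + w) = -21*2*w = -42*w)
c = -14256 (c = 4*(44*(-81)) = 4*(-3564) = -14256)
1/(c + Q(-222)) = 1/(-14256 - 42*(-222)) = 1/(-14256 + 9324) = 1/(-4932) = -1/4932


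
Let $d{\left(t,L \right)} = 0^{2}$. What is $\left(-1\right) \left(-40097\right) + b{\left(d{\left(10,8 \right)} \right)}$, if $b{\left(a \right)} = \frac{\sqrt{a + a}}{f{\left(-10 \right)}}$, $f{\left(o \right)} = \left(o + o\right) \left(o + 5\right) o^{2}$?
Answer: $40097$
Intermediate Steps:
$d{\left(t,L \right)} = 0$
$f{\left(o \right)} = 2 o^{3} \left(5 + o\right)$ ($f{\left(o \right)} = 2 o \left(5 + o\right) o^{2} = 2 o^{3} \left(5 + o\right)$)
$b{\left(a \right)} = \frac{\sqrt{2} \sqrt{a}}{10000}$ ($b{\left(a \right)} = \frac{\sqrt{a + a}}{2 \left(-10\right)^{3} \left(5 - 10\right)} = \frac{\sqrt{2 a}}{2 \left(-1000\right) \left(-5\right)} = \frac{\sqrt{2} \sqrt{a}}{10000}$)
$\left(-1\right) \left(-40097\right) + b{\left(d{\left(10,8 \right)} \right)} = \left(-1\right) \left(-40097\right) + \frac{\sqrt{2} \sqrt{0}}{10000} = 40097 + \frac{1}{10000} \sqrt{2} \cdot 0 = 40097 + 0 = 40097$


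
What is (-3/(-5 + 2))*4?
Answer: 4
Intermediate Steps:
(-3/(-5 + 2))*4 = (-3/(-3))*4 = -⅓*(-3)*4 = 1*4 = 4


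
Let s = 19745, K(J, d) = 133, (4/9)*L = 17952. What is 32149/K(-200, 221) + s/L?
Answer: 118289863/488376 ≈ 242.21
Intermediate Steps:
L = 40392 (L = (9/4)*17952 = 40392)
32149/K(-200, 221) + s/L = 32149/133 + 19745/40392 = 32149*(1/133) + 19745*(1/40392) = 32149/133 + 1795/3672 = 118289863/488376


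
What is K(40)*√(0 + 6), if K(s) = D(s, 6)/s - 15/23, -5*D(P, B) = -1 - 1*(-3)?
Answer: -1523*√6/2300 ≈ -1.6220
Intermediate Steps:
D(P, B) = -⅖ (D(P, B) = -(-1 - 1*(-3))/5 = -(-1 + 3)/5 = -⅕*2 = -⅖)
K(s) = -15/23 - 2/(5*s) (K(s) = -2/(5*s) - 15/23 = -15/23 - 2/(5*s))
K(40)*√(0 + 6) = ((1/115)*(-46 - 75*40)/40)*√(0 + 6) = ((1/115)*(1/40)*(-46 - 3000))*√6 = ((1/115)*(1/40)*(-3046))*√6 = -1523*√6/2300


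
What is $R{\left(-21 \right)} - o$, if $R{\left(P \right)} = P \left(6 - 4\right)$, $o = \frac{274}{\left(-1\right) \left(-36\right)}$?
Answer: $- \frac{893}{18} \approx -49.611$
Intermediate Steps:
$o = \frac{137}{18}$ ($o = \frac{274}{36} = 274 \cdot \frac{1}{36} = \frac{137}{18} \approx 7.6111$)
$R{\left(P \right)} = 2 P$ ($R{\left(P \right)} = P 2 = 2 P$)
$R{\left(-21 \right)} - o = 2 \left(-21\right) - \frac{137}{18} = -42 - \frac{137}{18} = - \frac{893}{18}$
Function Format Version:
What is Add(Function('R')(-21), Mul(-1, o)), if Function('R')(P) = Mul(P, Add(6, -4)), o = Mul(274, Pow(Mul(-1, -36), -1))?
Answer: Rational(-893, 18) ≈ -49.611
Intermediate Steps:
o = Rational(137, 18) (o = Mul(274, Pow(36, -1)) = Mul(274, Rational(1, 36)) = Rational(137, 18) ≈ 7.6111)
Function('R')(P) = Mul(2, P) (Function('R')(P) = Mul(P, 2) = Mul(2, P))
Add(Function('R')(-21), Mul(-1, o)) = Add(Mul(2, -21), Mul(-1, Rational(137, 18))) = Add(-42, Rational(-137, 18)) = Rational(-893, 18)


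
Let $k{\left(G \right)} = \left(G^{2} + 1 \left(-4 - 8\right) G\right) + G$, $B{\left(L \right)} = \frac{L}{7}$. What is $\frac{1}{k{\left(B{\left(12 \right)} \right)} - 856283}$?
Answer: $- \frac{49}{41958647} \approx -1.1678 \cdot 10^{-6}$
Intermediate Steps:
$B{\left(L \right)} = \frac{L}{7}$ ($B{\left(L \right)} = L \frac{1}{7} = \frac{L}{7}$)
$k{\left(G \right)} = G^{2} - 11 G$ ($k{\left(G \right)} = \left(G^{2} + 1 \left(-12\right) G\right) + G = \left(G^{2} - 12 G\right) + G = G^{2} - 11 G$)
$\frac{1}{k{\left(B{\left(12 \right)} \right)} - 856283} = \frac{1}{\frac{1}{7} \cdot 12 \left(-11 + \frac{1}{7} \cdot 12\right) - 856283} = \frac{1}{\frac{12 \left(-11 + \frac{12}{7}\right)}{7} - 856283} = \frac{1}{\frac{12}{7} \left(- \frac{65}{7}\right) - 856283} = \frac{1}{- \frac{780}{49} - 856283} = \frac{1}{- \frac{41958647}{49}} = - \frac{49}{41958647}$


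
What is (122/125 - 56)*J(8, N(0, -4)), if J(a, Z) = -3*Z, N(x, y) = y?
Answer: -82536/125 ≈ -660.29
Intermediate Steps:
(122/125 - 56)*J(8, N(0, -4)) = (122/125 - 56)*(-3*(-4)) = (122*(1/125) - 56)*12 = (122/125 - 56)*12 = -6878/125*12 = -82536/125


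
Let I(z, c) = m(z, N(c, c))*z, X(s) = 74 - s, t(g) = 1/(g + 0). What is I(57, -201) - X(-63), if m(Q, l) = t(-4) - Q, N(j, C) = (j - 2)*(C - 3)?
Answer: -13601/4 ≈ -3400.3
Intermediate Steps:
N(j, C) = (-3 + C)*(-2 + j) (N(j, C) = (-2 + j)*(-3 + C) = (-3 + C)*(-2 + j))
t(g) = 1/g
m(Q, l) = -¼ - Q (m(Q, l) = 1/(-4) - Q = -¼ - Q)
I(z, c) = z*(-¼ - z) (I(z, c) = (-¼ - z)*z = z*(-¼ - z))
I(57, -201) - X(-63) = -1*57*(¼ + 57) - (74 - 1*(-63)) = -1*57*229/4 - (74 + 63) = -13053/4 - 1*137 = -13053/4 - 137 = -13601/4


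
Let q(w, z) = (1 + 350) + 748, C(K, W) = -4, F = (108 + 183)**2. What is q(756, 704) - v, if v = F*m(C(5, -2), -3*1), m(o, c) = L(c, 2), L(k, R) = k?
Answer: 255142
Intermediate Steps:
F = 84681 (F = 291**2 = 84681)
m(o, c) = c
q(w, z) = 1099 (q(w, z) = 351 + 748 = 1099)
v = -254043 (v = 84681*(-3*1) = 84681*(-3) = -254043)
q(756, 704) - v = 1099 - 1*(-254043) = 1099 + 254043 = 255142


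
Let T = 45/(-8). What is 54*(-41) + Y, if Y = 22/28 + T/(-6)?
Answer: -247775/112 ≈ -2212.3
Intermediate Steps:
T = -45/8 (T = 45*(-1/8) = -45/8 ≈ -5.6250)
Y = 193/112 (Y = 22/28 - 45/8/(-6) = 22*(1/28) - 45/8*(-1/6) = 11/14 + 15/16 = 193/112 ≈ 1.7232)
54*(-41) + Y = 54*(-41) + 193/112 = -2214 + 193/112 = -247775/112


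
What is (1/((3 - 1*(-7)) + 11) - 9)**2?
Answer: 35344/441 ≈ 80.145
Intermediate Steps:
(1/((3 - 1*(-7)) + 11) - 9)**2 = (1/((3 + 7) + 11) - 9)**2 = (1/(10 + 11) - 9)**2 = (1/21 - 9)**2 = (-188/21)**2 = 35344/441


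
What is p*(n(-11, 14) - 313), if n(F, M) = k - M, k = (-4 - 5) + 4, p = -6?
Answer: 1992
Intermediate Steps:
k = -5 (k = -9 + 4 = -5)
n(F, M) = -5 - M
p*(n(-11, 14) - 313) = -6*((-5 - 1*14) - 313) = -6*((-5 - 14) - 313) = -6*(-19 - 313) = -6*(-332) = 1992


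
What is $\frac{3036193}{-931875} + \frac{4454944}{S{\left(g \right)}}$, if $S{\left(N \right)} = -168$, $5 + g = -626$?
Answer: $- \frac{3530579099}{133125} \approx -26521.0$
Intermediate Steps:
$g = -631$ ($g = -5 - 626 = -631$)
$\frac{3036193}{-931875} + \frac{4454944}{S{\left(g \right)}} = \frac{3036193}{-931875} + \frac{4454944}{-168} = 3036193 \left(- \frac{1}{931875}\right) + 4454944 \left(- \frac{1}{168}\right) = - \frac{3036193}{931875} - \frac{556868}{21} = - \frac{3530579099}{133125}$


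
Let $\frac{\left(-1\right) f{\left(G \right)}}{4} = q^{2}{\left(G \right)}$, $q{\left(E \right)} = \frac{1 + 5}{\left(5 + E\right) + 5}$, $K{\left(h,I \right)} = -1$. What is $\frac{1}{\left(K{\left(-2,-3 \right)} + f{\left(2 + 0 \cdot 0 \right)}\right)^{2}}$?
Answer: $\frac{1}{4} \approx 0.25$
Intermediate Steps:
$q{\left(E \right)} = \frac{6}{10 + E}$
$f{\left(G \right)} = - \frac{144}{\left(10 + G\right)^{2}}$ ($f{\left(G \right)} = - 4 \left(\frac{6}{10 + G}\right)^{2} = - 4 \frac{36}{\left(10 + G\right)^{2}} = - \frac{144}{\left(10 + G\right)^{2}}$)
$\frac{1}{\left(K{\left(-2,-3 \right)} + f{\left(2 + 0 \cdot 0 \right)}\right)^{2}} = \frac{1}{\left(-1 - \frac{144}{\left(10 + \left(2 + 0 \cdot 0\right)\right)^{2}}\right)^{2}} = \frac{1}{\left(-1 - \frac{144}{\left(10 + \left(2 + 0\right)\right)^{2}}\right)^{2}} = \frac{1}{\left(-1 - \frac{144}{\left(10 + 2\right)^{2}}\right)^{2}} = \frac{1}{\left(-1 - \frac{144}{144}\right)^{2}} = \frac{1}{\left(-1 - 1\right)^{2}} = \frac{1}{\left(-2\right)^{2}} = \frac{1}{4}$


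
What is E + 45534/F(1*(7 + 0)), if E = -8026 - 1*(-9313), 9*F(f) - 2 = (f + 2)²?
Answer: 516627/83 ≈ 6224.4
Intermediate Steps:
F(f) = 2/9 + (2 + f)²/9 (F(f) = 2/9 + (f + 2)²/9 = 2/9 + (2 + f)²/9)
E = 1287 (E = -8026 + 9313 = 1287)
E + 45534/F(1*(7 + 0)) = 1287 + 45534/(2/9 + (2 + 1*(7 + 0))²/9) = 1287 + 45534/(2/9 + (2 + 1*7)²/9) = 1287 + 45534/(2/9 + (2 + 7)²/9) = 1287 + 45534/(2/9 + (⅑)*9²) = 1287 + 45534/(2/9 + (⅑)*81) = 1287 + 45534/(2/9 + 9) = 1287 + 45534/(83/9) = 1287 + 45534*(9/83) = 1287 + 409806/83 = 516627/83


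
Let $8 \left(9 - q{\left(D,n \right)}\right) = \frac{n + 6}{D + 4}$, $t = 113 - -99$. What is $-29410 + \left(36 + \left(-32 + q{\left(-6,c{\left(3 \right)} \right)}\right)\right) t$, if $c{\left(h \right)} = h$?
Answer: $- \frac{106139}{4} \approx -26535.0$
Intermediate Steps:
$t = 212$ ($t = 113 + 99 = 212$)
$q{\left(D,n \right)} = 9 - \frac{6 + n}{8 \left(4 + D\right)}$ ($q{\left(D,n \right)} = 9 - \frac{\left(n + 6\right) \frac{1}{D + 4}}{8} = 9 - \frac{\left(6 + n\right) \frac{1}{4 + D}}{8} = 9 - \frac{\frac{1}{4 + D} \left(6 + n\right)}{8} = 9 - \frac{6 + n}{8 \left(4 + D\right)}$)
$-29410 + \left(36 + \left(-32 + q{\left(-6,c{\left(3 \right)} \right)}\right)\right) t = -29410 + \left(36 - \left(32 - \frac{282 - 3 + 72 \left(-6\right)}{8 \left(4 - 6\right)}\right)\right) 212 = -29410 + \left(36 - \left(32 - \frac{282 - 3 - 432}{8 \left(-2\right)}\right)\right) 212 = -29410 + \left(36 - \left(32 + \frac{1}{16} \left(-153\right)\right)\right) 212 = -29410 + \left(36 + \left(-32 + \frac{153}{16}\right)\right) 212 = -29410 + \left(36 - \frac{359}{16}\right) 212 = -29410 + \frac{217}{16} \cdot 212 = -29410 + \frac{11501}{4} = - \frac{106139}{4}$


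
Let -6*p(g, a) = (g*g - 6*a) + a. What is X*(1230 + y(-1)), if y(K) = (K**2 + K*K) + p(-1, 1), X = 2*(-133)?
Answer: -983668/3 ≈ -3.2789e+5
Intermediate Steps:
p(g, a) = -g**2/6 + 5*a/6 (p(g, a) = -((g*g - 6*a) + a)/6 = -((g**2 - 6*a) + a)/6 = -(g**2 - 5*a)/6 = -g**2/6 + 5*a/6)
X = -266
y(K) = 2/3 + 2*K**2 (y(K) = (K**2 + K*K) + (-1/6*(-1)**2 + (5/6)*1) = (K**2 + K**2) + (-1/6*1 + 5/6) = 2*K**2 + (-1/6 + 5/6) = 2*K**2 + 2/3 = 2/3 + 2*K**2)
X*(1230 + y(-1)) = -266*(1230 + (2/3 + 2*(-1)**2)) = -266*(1230 + (2/3 + 2*1)) = -266*(1230 + (2/3 + 2)) = -266*(1230 + 8/3) = -266*3698/3 = -983668/3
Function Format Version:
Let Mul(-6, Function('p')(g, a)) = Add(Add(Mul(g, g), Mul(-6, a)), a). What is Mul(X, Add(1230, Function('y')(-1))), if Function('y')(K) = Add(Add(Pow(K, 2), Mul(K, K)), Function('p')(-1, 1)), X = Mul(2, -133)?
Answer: Rational(-983668, 3) ≈ -3.2789e+5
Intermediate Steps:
Function('p')(g, a) = Add(Mul(Rational(-1, 6), Pow(g, 2)), Mul(Rational(5, 6), a)) (Function('p')(g, a) = Mul(Rational(-1, 6), Add(Add(Mul(g, g), Mul(-6, a)), a)) = Mul(Rational(-1, 6), Add(Add(Pow(g, 2), Mul(-6, a)), a)) = Mul(Rational(-1, 6), Add(Pow(g, 2), Mul(-5, a))) = Add(Mul(Rational(-1, 6), Pow(g, 2)), Mul(Rational(5, 6), a)))
X = -266
Function('y')(K) = Add(Rational(2, 3), Mul(2, Pow(K, 2))) (Function('y')(K) = Add(Add(Pow(K, 2), Mul(K, K)), Add(Mul(Rational(-1, 6), Pow(-1, 2)), Mul(Rational(5, 6), 1))) = Add(Add(Pow(K, 2), Pow(K, 2)), Add(Mul(Rational(-1, 6), 1), Rational(5, 6))) = Add(Mul(2, Pow(K, 2)), Add(Rational(-1, 6), Rational(5, 6))) = Add(Mul(2, Pow(K, 2)), Rational(2, 3)) = Add(Rational(2, 3), Mul(2, Pow(K, 2))))
Mul(X, Add(1230, Function('y')(-1))) = Mul(-266, Add(1230, Add(Rational(2, 3), Mul(2, Pow(-1, 2))))) = Mul(-266, Add(1230, Add(Rational(2, 3), Mul(2, 1)))) = Mul(-266, Add(1230, Add(Rational(2, 3), 2))) = Mul(-266, Add(1230, Rational(8, 3))) = Mul(-266, Rational(3698, 3)) = Rational(-983668, 3)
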